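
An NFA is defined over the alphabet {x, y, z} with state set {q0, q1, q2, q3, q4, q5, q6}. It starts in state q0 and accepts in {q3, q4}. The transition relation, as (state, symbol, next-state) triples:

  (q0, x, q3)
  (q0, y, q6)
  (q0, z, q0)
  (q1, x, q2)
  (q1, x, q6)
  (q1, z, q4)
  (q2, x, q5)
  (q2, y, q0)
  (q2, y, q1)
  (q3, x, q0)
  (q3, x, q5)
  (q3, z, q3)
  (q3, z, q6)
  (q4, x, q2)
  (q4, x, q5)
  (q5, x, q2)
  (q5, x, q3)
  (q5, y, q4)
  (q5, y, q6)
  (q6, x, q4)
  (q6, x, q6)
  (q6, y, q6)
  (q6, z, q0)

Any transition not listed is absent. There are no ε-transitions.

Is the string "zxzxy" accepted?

Start in {q0}.
Read 'z': {q0} → {q0}.
Read 'x': {q0} → {q3}.
Read 'z': {q3} → {q3, q6}.
Read 'x': {q3, q6} → {q0, q4, q5, q6}.
Read 'y': {q0, q4, q5, q6} → {q4, q6}.
The final set {q4, q6} contains the accepting state q4.

Yes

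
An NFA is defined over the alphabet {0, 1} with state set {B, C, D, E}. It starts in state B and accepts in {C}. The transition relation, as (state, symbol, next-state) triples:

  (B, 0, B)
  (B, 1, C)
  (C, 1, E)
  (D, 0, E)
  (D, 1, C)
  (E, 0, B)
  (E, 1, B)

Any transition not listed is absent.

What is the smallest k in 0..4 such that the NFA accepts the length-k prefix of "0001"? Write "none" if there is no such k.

Start in {B}.
Read '0': B→{B}; now {B}.
Read '0': B→{B}; now {B}.
Read '0': B→{B}; now {B}.
Read '1': B→{C}; now {C}.
None of the earlier sets intersect F, but {C} does.

4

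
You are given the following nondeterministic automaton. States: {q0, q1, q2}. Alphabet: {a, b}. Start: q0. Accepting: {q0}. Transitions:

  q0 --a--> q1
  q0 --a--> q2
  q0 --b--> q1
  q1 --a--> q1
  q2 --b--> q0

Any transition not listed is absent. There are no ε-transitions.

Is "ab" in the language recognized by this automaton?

Yes

Start in {q0}.
Read 'a': q0→{q1, q2}; now {q1, q2}.
Read 'b': q1→∅, q2→{q0}; now {q0}.
The final set {q0} contains the accepting state q0.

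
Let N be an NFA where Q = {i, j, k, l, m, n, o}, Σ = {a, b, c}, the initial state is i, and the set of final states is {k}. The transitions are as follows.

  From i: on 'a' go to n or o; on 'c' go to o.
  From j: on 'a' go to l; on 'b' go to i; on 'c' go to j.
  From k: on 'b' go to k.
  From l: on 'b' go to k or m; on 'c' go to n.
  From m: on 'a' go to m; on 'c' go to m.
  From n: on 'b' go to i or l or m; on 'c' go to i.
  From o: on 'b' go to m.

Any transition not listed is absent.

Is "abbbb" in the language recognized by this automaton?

Yes

Start in {i}.
Read 'a': {i} → {n, o}.
Read 'b': {n, o} → {i, l, m}.
Read 'b': {i, l, m} → {k, m}.
Read 'b': {k, m} → {k}.
Read 'b': {k} → {k}.
The final set {k} contains the accepting state k.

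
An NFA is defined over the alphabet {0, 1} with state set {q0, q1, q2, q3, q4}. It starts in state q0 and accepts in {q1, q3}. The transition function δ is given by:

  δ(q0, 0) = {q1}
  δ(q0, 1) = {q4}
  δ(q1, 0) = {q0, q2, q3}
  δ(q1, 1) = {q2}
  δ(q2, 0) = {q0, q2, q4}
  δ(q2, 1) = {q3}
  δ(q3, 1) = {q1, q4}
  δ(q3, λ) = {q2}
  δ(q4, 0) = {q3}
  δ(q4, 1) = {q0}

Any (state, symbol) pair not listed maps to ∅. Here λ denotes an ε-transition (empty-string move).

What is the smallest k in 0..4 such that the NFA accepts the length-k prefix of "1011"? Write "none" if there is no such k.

2

Start in {q0}.
Read '1': q0→{q4}; now {q4}.
Read '0': q4→{q3}; union {q3}; ε-closure = {q2, q3}.
None of the earlier sets intersect F, but {q2, q3} does.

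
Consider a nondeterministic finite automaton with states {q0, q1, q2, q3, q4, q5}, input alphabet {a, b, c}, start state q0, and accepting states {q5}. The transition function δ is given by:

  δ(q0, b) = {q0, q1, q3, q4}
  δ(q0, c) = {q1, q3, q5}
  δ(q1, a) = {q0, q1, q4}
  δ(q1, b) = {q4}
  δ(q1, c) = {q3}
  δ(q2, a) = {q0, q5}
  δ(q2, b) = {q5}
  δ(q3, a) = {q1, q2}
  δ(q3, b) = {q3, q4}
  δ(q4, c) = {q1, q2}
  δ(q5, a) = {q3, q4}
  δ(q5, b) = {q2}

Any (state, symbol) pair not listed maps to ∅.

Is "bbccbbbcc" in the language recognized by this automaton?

No

Start in {q0}.
Read 'b': q0→{q0, q1, q3, q4}; now {q0, q1, q3, q4}.
Read 'b': q0→{q0, q1, q3, q4}, q1→{q4}, q3→{q3, q4}, q4→∅; now {q0, q1, q3, q4}.
Read 'c': q0→{q1, q3, q5}, q1→{q3}, q3→∅, q4→{q1, q2}; now {q1, q2, q3, q5}.
Read 'c': q1→{q3}, q2→∅, q3→∅, q5→∅; now {q3}.
Read 'b': q3→{q3, q4}; now {q3, q4}.
Read 'b': q3→{q3, q4}, q4→∅; now {q3, q4}.
Read 'b': q3→{q3, q4}, q4→∅; now {q3, q4}.
Read 'c': q3→∅, q4→{q1, q2}; now {q1, q2}.
Read 'c': q1→{q3}, q2→∅; now {q3}.
The final set {q3} contains no accepting state.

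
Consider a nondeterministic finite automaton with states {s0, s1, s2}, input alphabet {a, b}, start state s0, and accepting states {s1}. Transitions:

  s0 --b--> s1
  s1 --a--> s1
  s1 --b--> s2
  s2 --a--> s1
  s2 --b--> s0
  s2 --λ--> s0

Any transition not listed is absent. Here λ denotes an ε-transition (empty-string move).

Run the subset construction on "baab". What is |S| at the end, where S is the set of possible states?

2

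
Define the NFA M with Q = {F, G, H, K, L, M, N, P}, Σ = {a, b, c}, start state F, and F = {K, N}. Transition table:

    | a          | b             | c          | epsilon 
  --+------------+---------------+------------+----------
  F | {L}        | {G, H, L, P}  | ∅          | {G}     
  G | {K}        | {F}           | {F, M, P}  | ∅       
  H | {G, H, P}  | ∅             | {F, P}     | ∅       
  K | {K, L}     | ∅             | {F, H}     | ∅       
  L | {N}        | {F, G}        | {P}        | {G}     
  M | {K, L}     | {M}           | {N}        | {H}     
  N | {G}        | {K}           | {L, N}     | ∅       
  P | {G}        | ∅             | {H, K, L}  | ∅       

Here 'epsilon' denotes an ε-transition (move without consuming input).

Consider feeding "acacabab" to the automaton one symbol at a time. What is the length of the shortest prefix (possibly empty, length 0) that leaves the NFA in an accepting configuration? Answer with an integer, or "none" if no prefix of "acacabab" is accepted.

Start: ε-closure({F}) = {F, G}.
Read 'a': F→{L}, G→{K}; union {K, L}; ε-closure = {G, K, L}.
None of the earlier sets intersect F, but {G, K, L} does.

1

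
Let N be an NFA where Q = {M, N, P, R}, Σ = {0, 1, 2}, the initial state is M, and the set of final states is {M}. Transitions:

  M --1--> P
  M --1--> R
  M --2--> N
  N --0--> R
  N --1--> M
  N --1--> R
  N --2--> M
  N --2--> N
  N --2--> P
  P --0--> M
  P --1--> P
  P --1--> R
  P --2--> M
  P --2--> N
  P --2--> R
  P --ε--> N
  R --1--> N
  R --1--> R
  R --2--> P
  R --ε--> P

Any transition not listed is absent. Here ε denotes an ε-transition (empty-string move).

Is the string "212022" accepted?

Yes

Start in {M}.
Read '2': M→{N}; now {N}.
Read '1': N→{M, R}; union {M, R}; ε-closure = {M, N, P, R}.
Read '2': M→{N}, N→{M, N, P}, P→{M, N, R}, R→{P}; now {M, N, P, R}.
Read '0': M→∅, N→{R}, P→{M}, R→∅; union {M, R}; ε-closure = {M, N, P, R}.
Read '2': M→{N}, N→{M, N, P}, P→{M, N, R}, R→{P}; now {M, N, P, R}.
Read '2': M→{N}, N→{M, N, P}, P→{M, N, R}, R→{P}; now {M, N, P, R}.
The final set {M, N, P, R} contains the accepting state M.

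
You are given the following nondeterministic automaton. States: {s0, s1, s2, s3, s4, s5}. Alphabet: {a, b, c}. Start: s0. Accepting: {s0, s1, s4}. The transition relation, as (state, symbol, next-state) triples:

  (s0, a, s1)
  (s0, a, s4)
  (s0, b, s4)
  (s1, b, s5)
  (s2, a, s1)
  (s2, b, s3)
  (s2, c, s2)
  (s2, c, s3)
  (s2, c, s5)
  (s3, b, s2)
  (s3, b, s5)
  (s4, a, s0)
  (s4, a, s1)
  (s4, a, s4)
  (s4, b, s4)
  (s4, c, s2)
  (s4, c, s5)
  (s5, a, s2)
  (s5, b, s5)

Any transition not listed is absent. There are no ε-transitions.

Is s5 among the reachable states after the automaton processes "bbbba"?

No

Start in {s0}.
Read 'b': s0→{s4}; now {s4}.
Read 'b': s4→{s4}; now {s4}.
Read 'b': s4→{s4}; now {s4}.
Read 'b': s4→{s4}; now {s4}.
Read 'a': s4→{s0, s1, s4}; now {s0, s1, s4}.
State s5 is not in {s0, s1, s4}.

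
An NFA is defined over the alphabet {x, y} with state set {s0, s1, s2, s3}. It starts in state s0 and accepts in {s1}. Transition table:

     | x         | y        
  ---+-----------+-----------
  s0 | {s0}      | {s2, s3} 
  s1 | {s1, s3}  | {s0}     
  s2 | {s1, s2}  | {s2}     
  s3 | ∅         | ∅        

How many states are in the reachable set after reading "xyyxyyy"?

1

Start in {s0}.
Read 'x': s0→{s0}; now {s0}.
Read 'y': s0→{s2, s3}; now {s2, s3}.
Read 'y': s2→{s2}, s3→∅; now {s2}.
Read 'x': s2→{s1, s2}; now {s1, s2}.
Read 'y': s1→{s0}, s2→{s2}; now {s0, s2}.
Read 'y': s0→{s2, s3}, s2→{s2}; now {s2, s3}.
Read 'y': s2→{s2}, s3→∅; now {s2}.
That set has 1 state.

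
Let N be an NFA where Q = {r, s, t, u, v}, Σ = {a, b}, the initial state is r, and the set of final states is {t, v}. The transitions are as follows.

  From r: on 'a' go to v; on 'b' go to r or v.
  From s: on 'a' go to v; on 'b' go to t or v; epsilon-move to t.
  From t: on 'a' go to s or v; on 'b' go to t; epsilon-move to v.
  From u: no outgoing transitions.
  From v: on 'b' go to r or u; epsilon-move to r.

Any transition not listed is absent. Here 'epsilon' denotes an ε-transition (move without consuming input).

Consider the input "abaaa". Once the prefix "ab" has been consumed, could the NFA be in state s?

No

Start in {r}.
Read 'a': {r} → {r, v}.
Read 'b': {r, v} → {r, u, v}.
State s is not in {r, u, v}.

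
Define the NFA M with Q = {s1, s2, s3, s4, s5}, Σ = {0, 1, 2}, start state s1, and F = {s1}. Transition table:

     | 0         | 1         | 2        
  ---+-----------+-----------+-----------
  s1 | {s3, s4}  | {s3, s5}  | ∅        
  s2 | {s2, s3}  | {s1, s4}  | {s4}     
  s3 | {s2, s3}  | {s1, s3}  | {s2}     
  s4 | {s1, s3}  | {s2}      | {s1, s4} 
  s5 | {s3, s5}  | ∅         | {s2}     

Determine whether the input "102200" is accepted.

Yes

Start in {s1}.
Read '1': s1→{s3, s5}; now {s3, s5}.
Read '0': s3→{s2, s3}, s5→{s3, s5}; now {s2, s3, s5}.
Read '2': s2→{s4}, s3→{s2}, s5→{s2}; now {s2, s4}.
Read '2': s2→{s4}, s4→{s1, s4}; now {s1, s4}.
Read '0': s1→{s3, s4}, s4→{s1, s3}; now {s1, s3, s4}.
Read '0': s1→{s3, s4}, s3→{s2, s3}, s4→{s1, s3}; now {s1, s2, s3, s4}.
The final set {s1, s2, s3, s4} contains the accepting state s1.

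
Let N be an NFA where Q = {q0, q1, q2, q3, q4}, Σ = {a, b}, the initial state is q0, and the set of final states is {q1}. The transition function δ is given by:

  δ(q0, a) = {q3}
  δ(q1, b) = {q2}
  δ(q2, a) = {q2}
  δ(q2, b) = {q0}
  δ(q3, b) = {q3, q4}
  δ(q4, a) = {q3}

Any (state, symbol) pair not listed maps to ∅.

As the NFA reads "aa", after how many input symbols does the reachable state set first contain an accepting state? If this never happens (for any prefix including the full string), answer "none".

Start in {q0}.
Read 'a': {q0} → {q3}.
Read 'a': {q3} → ∅.
No reachable set along the way intersects F.

none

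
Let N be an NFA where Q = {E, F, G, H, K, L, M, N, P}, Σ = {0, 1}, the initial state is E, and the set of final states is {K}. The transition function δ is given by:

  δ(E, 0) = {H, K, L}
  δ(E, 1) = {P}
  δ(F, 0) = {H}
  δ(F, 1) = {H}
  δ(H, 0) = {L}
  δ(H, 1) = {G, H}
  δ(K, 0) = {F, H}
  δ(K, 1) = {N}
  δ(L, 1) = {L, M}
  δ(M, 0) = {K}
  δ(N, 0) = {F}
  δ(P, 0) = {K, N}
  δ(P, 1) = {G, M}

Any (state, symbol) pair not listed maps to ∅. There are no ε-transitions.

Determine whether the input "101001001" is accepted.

No

Start in {E}.
Read '1': E→{P}; now {P}.
Read '0': P→{K, N}; now {K, N}.
Read '1': K→{N}, N→∅; now {N}.
Read '0': N→{F}; now {F}.
Read '0': F→{H}; now {H}.
Read '1': H→{G, H}; now {G, H}.
Read '0': G→∅, H→{L}; now {L}.
Read '0': L→∅; now ∅.
The set is empty and remains empty for the remaining 1 symbol.
The final set ∅ contains no accepting state.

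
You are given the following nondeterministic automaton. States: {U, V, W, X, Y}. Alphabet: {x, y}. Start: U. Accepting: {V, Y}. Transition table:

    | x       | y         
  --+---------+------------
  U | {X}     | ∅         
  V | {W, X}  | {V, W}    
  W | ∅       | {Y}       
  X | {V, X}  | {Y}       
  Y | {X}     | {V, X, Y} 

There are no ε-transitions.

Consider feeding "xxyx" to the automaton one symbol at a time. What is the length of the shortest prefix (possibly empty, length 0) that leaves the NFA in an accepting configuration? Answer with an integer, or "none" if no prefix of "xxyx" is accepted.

2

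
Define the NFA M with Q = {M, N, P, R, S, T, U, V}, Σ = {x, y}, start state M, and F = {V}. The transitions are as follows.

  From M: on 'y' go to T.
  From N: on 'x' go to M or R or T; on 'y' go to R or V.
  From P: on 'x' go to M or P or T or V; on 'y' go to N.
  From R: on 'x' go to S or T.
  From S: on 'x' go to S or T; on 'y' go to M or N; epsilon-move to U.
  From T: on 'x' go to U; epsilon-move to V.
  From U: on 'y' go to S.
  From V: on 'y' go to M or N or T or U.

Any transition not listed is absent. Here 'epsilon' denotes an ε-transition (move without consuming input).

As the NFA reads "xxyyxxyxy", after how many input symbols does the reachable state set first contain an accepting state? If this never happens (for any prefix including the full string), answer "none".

Start in {M}.
Read 'x': M→∅; now ∅.
The set is empty and remains empty for the remaining 8 symbols.
No reachable set along the way intersects F.

none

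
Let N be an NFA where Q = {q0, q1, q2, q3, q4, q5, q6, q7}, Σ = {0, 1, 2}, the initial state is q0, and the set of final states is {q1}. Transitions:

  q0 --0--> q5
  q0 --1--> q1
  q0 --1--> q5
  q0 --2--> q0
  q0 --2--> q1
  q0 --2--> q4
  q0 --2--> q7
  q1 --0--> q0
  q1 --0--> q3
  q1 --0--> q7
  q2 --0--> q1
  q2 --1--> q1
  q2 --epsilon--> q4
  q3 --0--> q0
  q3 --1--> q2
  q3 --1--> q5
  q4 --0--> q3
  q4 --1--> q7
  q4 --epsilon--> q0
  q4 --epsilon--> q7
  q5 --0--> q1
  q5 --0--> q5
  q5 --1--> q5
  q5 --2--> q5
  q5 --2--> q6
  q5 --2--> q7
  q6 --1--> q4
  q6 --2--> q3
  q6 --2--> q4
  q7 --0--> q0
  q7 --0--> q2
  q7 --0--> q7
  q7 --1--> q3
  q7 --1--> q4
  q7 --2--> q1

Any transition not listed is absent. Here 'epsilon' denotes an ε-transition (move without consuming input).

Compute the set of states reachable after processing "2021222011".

{q0, q1, q2, q3, q4, q5, q7}

Start in {q0}.
Read '2': q0→{q0, q1, q4, q7}; now {q0, q1, q4, q7}.
Read '0': q0→{q5}, q1→{q0, q3, q7}, q4→{q3}, q7→{q0, q2, q7}; union {q0, q2, q3, q5, q7}; ε-closure = {q0, q2, q3, q4, q5, q7}.
Read '2': q0→{q0, q1, q4, q7}, q2→∅, q3→∅, q4→∅, q5→{q5, q6, q7}, q7→{q1}; now {q0, q1, q4, q5, q6, q7}.
Read '1': q0→{q1, q5}, q1→∅, q4→{q7}, q5→{q5}, q6→{q4}, q7→{q3, q4}; union {q1, q3, q4, q5, q7}; ε-closure = {q0, q1, q3, q4, q5, q7}.
Read '2': q0→{q0, q1, q4, q7}, q1→∅, q3→∅, q4→∅, q5→{q5, q6, q7}, q7→{q1}; now {q0, q1, q4, q5, q6, q7}.
Read '2': q0→{q0, q1, q4, q7}, q1→∅, q4→∅, q5→{q5, q6, q7}, q6→{q3, q4}, q7→{q1}; now {q0, q1, q3, q4, q5, q6, q7}.
Read '2': q0→{q0, q1, q4, q7}, q1→∅, q3→∅, q4→∅, q5→{q5, q6, q7}, q6→{q3, q4}, q7→{q1}; now {q0, q1, q3, q4, q5, q6, q7}.
Read '0': q0→{q5}, q1→{q0, q3, q7}, q3→{q0}, q4→{q3}, q5→{q1, q5}, q6→∅, q7→{q0, q2, q7}; union {q0, q1, q2, q3, q5, q7}; ε-closure = {q0, q1, q2, q3, q4, q5, q7}.
Read '1': q0→{q1, q5}, q1→∅, q2→{q1}, q3→{q2, q5}, q4→{q7}, q5→{q5}, q7→{q3, q4}; union {q1, q2, q3, q4, q5, q7}; ε-closure = {q0, q1, q2, q3, q4, q5, q7}.
Read '1': q0→{q1, q5}, q1→∅, q2→{q1}, q3→{q2, q5}, q4→{q7}, q5→{q5}, q7→{q3, q4}; union {q1, q2, q3, q4, q5, q7}; ε-closure = {q0, q1, q2, q3, q4, q5, q7}.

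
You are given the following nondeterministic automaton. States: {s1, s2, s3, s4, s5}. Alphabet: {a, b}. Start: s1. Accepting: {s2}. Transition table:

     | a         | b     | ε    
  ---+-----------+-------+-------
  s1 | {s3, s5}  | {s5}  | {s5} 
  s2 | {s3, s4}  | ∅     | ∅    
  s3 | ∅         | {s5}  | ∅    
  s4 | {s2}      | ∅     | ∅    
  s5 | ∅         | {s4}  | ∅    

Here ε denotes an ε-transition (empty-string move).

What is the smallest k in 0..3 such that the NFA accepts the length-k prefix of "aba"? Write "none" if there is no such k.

Start: ε-closure({s1}) = {s1, s5}.
Read 'a': s1→{s3, s5}, s5→∅; now {s3, s5}.
Read 'b': s3→{s5}, s5→{s4}; now {s4, s5}.
Read 'a': s4→{s2}, s5→∅; now {s2}.
None of the earlier sets intersect F, but {s2} does.

3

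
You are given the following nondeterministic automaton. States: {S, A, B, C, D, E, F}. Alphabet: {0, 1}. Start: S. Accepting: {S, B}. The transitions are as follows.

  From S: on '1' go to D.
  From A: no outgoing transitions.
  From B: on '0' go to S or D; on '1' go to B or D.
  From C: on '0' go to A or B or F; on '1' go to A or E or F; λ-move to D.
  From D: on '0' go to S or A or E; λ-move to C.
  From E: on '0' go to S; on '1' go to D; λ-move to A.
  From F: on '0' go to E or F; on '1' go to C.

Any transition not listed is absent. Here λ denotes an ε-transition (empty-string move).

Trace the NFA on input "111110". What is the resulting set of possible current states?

{S, A, B, E, F}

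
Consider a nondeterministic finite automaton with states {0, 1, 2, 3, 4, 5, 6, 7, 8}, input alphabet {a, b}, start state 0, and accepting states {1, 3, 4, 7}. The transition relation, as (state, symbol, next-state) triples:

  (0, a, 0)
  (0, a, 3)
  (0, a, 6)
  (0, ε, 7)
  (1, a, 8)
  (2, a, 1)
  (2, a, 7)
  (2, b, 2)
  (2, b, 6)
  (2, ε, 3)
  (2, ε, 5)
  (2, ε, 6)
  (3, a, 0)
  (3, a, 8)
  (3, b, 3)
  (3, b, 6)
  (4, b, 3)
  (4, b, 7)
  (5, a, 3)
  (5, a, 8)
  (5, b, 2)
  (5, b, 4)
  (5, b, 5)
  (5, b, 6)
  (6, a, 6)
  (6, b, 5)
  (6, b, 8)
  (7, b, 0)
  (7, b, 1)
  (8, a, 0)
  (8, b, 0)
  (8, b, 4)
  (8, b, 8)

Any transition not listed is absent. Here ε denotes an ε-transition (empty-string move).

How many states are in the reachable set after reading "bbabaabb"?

9

Start: ε-closure({0}) = {0, 7}.
Read 'b': 0→∅, 7→{0, 1}; union {0, 1}; ε-closure = {0, 1, 7}.
Read 'b': 0→∅, 1→∅, 7→{0, 1}; union {0, 1}; ε-closure = {0, 1, 7}.
Read 'a': 0→{0, 3, 6}, 1→{8}, 7→∅; union {0, 3, 6, 8}; ε-closure = {0, 3, 6, 7, 8}.
Read 'b': 0→∅, 3→{3, 6}, 6→{5, 8}, 7→{0, 1}, 8→{0, 4, 8}; union {0, 1, 3, 4, 5, 6, 8}; ε-closure = {0, 1, 3, 4, 5, 6, 7, 8}.
Read 'a': 0→{0, 3, 6}, 1→{8}, 3→{0, 8}, 4→∅, 5→{3, 8}, 6→{6}, 7→∅, 8→{0}; union {0, 3, 6, 8}; ε-closure = {0, 3, 6, 7, 8}.
Read 'a': 0→{0, 3, 6}, 3→{0, 8}, 6→{6}, 7→∅, 8→{0}; union {0, 3, 6, 8}; ε-closure = {0, 3, 6, 7, 8}.
Read 'b': 0→∅, 3→{3, 6}, 6→{5, 8}, 7→{0, 1}, 8→{0, 4, 8}; union {0, 1, 3, 4, 5, 6, 8}; ε-closure = {0, 1, 3, 4, 5, 6, 7, 8}.
Read 'b': 0→∅, 1→∅, 3→{3, 6}, 4→{3, 7}, 5→{2, 4, 5, 6}, 6→{5, 8}, 7→{0, 1}, 8→{0, 4, 8}; now {0, 1, 2, 3, 4, 5, 6, 7, 8}.
That set has 9 states.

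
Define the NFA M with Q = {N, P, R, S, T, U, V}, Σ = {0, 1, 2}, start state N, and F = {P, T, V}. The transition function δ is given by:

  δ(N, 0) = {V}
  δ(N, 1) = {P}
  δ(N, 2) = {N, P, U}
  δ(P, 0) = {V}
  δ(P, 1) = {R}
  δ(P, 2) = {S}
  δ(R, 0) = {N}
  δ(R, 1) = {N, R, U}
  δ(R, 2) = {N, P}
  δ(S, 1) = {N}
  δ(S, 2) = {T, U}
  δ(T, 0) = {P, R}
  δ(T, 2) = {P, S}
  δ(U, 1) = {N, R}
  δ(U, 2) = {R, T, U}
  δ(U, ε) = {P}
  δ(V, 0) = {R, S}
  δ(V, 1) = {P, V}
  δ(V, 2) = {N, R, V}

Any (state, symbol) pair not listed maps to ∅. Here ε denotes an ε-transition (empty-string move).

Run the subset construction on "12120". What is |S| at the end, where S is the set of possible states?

1

Start in {N}.
Read '1': {N} → {P}.
Read '2': {P} → {S}.
Read '1': {S} → {N}.
Read '2': {N} → {N, P, U}.
Read '0': {N, P, U} → {V}.
That set has 1 state.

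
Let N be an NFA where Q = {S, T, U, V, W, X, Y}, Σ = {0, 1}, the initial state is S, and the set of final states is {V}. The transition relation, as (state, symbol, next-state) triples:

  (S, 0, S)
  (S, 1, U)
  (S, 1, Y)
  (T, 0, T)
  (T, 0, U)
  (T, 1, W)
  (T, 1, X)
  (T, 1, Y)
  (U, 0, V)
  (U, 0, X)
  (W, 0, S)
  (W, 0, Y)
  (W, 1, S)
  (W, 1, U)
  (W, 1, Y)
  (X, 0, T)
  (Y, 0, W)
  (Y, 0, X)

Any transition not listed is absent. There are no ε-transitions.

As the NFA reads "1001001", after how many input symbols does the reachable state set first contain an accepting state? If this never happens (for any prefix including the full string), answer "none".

2

Start in {S}.
Read '1': S→{U, Y}; now {U, Y}.
Read '0': U→{V, X}, Y→{W, X}; now {V, W, X}.
None of the earlier sets intersect F, but {V, W, X} does.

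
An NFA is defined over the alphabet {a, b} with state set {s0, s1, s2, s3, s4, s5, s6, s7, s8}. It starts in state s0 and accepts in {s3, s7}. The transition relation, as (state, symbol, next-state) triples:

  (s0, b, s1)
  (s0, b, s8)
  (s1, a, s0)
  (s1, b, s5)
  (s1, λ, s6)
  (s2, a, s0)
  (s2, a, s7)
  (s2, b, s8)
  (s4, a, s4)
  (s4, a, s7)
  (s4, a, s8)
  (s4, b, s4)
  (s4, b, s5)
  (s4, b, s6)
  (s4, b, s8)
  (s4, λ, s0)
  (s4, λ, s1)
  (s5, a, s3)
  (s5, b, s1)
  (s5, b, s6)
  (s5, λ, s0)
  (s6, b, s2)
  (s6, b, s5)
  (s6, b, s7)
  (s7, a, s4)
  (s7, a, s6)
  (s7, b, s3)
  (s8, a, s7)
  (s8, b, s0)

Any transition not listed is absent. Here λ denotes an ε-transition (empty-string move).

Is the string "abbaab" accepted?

Start in {s0}.
Read 'a': {s0} → ∅.
The set is empty and remains empty for the remaining 5 symbols.
The final set ∅ contains no accepting state.

No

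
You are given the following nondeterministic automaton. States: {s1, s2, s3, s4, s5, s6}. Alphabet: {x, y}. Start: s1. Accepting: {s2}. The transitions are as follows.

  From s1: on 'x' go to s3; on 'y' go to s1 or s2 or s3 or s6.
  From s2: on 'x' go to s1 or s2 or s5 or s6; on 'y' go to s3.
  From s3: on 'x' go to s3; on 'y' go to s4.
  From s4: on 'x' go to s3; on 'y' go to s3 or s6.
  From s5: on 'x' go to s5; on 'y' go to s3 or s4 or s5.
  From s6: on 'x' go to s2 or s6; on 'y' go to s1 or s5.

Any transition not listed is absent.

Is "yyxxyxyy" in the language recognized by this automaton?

Start in {s1}.
Read 'y': s1→{s1, s2, s3, s6}; now {s1, s2, s3, s6}.
Read 'y': s1→{s1, s2, s3, s6}, s2→{s3}, s3→{s4}, s6→{s1, s5}; now {s1, s2, s3, s4, s5, s6}.
Read 'x': s1→{s3}, s2→{s1, s2, s5, s6}, s3→{s3}, s4→{s3}, s5→{s5}, s6→{s2, s6}; now {s1, s2, s3, s5, s6}.
Read 'x': s1→{s3}, s2→{s1, s2, s5, s6}, s3→{s3}, s5→{s5}, s6→{s2, s6}; now {s1, s2, s3, s5, s6}.
Read 'y': s1→{s1, s2, s3, s6}, s2→{s3}, s3→{s4}, s5→{s3, s4, s5}, s6→{s1, s5}; now {s1, s2, s3, s4, s5, s6}.
Read 'x': s1→{s3}, s2→{s1, s2, s5, s6}, s3→{s3}, s4→{s3}, s5→{s5}, s6→{s2, s6}; now {s1, s2, s3, s5, s6}.
Read 'y': s1→{s1, s2, s3, s6}, s2→{s3}, s3→{s4}, s5→{s3, s4, s5}, s6→{s1, s5}; now {s1, s2, s3, s4, s5, s6}.
Read 'y': s1→{s1, s2, s3, s6}, s2→{s3}, s3→{s4}, s4→{s3, s6}, s5→{s3, s4, s5}, s6→{s1, s5}; now {s1, s2, s3, s4, s5, s6}.
The final set {s1, s2, s3, s4, s5, s6} contains the accepting state s2.

Yes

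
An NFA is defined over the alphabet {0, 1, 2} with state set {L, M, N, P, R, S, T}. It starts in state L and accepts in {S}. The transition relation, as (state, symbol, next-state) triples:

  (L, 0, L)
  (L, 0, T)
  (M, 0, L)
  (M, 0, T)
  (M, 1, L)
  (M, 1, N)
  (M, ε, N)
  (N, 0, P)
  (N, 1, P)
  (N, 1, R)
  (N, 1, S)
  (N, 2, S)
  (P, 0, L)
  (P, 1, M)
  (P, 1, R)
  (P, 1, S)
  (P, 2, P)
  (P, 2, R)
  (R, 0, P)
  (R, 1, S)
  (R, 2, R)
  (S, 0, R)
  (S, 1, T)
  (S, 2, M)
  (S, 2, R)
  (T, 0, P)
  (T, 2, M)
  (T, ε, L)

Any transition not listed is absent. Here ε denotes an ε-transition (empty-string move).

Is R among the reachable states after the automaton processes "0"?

No

Start in {L}.
Read '0': L→{L, T}; now {L, T}.
State R is not in {L, T}.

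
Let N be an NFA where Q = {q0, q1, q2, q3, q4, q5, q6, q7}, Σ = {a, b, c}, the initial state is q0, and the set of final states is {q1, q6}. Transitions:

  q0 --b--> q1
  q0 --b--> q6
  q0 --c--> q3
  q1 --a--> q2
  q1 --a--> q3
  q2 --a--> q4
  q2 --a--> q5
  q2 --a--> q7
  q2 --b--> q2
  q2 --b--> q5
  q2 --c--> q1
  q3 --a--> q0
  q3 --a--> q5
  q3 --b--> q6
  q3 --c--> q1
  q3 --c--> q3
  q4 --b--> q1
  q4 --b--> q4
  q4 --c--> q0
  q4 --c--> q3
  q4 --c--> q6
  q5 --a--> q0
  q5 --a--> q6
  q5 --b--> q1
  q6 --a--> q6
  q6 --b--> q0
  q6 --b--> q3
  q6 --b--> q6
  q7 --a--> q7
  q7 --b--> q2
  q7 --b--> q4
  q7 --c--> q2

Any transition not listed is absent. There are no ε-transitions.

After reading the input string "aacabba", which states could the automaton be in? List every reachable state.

∅

Start in {q0}.
Read 'a': q0→∅; now ∅.
The set is empty and remains empty for the remaining 6 symbols.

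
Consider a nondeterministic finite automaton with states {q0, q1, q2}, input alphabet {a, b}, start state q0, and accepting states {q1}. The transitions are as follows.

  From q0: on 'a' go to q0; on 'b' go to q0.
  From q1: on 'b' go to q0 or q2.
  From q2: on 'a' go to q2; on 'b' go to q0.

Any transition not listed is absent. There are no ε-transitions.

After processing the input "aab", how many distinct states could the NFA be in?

1

Start in {q0}.
Read 'a': q0→{q0}; now {q0}.
Read 'a': q0→{q0}; now {q0}.
Read 'b': q0→{q0}; now {q0}.
That set has 1 state.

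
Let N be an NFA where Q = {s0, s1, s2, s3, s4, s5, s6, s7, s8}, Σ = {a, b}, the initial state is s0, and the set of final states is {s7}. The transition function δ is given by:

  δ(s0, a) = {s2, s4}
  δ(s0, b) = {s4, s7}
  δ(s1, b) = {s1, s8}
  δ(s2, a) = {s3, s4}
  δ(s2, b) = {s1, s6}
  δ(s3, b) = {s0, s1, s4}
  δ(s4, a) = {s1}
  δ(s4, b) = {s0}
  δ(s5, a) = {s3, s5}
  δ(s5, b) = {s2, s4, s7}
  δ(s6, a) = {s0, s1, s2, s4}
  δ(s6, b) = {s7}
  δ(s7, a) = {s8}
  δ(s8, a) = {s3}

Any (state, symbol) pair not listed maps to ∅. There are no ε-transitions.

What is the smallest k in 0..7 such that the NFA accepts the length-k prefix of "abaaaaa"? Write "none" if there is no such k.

Start in {s0}.
Read 'a': s0→{s2, s4}; now {s2, s4}.
Read 'b': s2→{s1, s6}, s4→{s0}; now {s0, s1, s6}.
Read 'a': s0→{s2, s4}, s1→∅, s6→{s0, s1, s2, s4}; now {s0, s1, s2, s4}.
Read 'a': s0→{s2, s4}, s1→∅, s2→{s3, s4}, s4→{s1}; now {s1, s2, s3, s4}.
Read 'a': s1→∅, s2→{s3, s4}, s3→∅, s4→{s1}; now {s1, s3, s4}.
Read 'a': s1→∅, s3→∅, s4→{s1}; now {s1}.
Read 'a': s1→∅; now ∅.
No reachable set along the way intersects F.

none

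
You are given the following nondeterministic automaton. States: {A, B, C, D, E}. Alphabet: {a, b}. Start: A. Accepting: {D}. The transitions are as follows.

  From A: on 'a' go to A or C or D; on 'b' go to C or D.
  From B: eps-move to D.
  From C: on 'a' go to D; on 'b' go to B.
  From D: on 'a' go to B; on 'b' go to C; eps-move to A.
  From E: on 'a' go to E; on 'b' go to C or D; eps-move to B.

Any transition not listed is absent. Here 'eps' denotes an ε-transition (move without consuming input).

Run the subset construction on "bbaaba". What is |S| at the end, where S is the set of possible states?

Start in {A}.
Read 'b': A→{C, D}; union {C, D}; ε-closure = {A, C, D}.
Read 'b': A→{C, D}, C→{B}, D→{C}; union {B, C, D}; ε-closure = {A, B, C, D}.
Read 'a': A→{A, C, D}, B→∅, C→{D}, D→{B}; now {A, B, C, D}.
Read 'a': A→{A, C, D}, B→∅, C→{D}, D→{B}; now {A, B, C, D}.
Read 'b': A→{C, D}, B→∅, C→{B}, D→{C}; union {B, C, D}; ε-closure = {A, B, C, D}.
Read 'a': A→{A, C, D}, B→∅, C→{D}, D→{B}; now {A, B, C, D}.
That set has 4 states.

4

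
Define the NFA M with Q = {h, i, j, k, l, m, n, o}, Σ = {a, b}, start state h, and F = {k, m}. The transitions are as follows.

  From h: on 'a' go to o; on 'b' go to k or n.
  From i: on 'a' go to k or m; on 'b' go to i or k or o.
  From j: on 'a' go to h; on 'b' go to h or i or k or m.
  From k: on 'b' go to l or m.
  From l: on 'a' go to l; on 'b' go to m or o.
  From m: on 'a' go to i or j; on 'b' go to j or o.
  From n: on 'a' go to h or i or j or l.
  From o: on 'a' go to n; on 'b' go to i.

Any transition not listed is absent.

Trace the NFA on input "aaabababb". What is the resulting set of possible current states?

{h, i, j, k, l, m, n, o}

Start in {h}.
Read 'a': {h} → {o}.
Read 'a': {o} → {n}.
Read 'a': {n} → {h, i, j, l}.
Read 'b': {h, i, j, l} → {h, i, k, m, n, o}.
Read 'a': {h, i, k, m, n, o} → {h, i, j, k, l, m, n, o}.
Read 'b': {h, i, j, k, l, m, n, o} → {h, i, j, k, l, m, n, o}.
Read 'a': {h, i, j, k, l, m, n, o} → {h, i, j, k, l, m, n, o}.
Read 'b': {h, i, j, k, l, m, n, o} → {h, i, j, k, l, m, n, o}.
Read 'b': {h, i, j, k, l, m, n, o} → {h, i, j, k, l, m, n, o}.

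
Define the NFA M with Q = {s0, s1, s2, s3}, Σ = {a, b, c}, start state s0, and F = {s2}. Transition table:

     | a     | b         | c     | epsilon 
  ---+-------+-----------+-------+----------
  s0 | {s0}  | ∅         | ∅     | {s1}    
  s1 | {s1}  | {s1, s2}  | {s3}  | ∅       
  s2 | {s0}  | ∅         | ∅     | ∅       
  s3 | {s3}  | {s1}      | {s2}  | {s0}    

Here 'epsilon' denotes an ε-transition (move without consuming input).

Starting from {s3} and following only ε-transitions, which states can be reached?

{s0, s1, s3}

Begin with {s3}.
ε-move s3 → s0; add s0.
ε-move s0 → s1; add s1.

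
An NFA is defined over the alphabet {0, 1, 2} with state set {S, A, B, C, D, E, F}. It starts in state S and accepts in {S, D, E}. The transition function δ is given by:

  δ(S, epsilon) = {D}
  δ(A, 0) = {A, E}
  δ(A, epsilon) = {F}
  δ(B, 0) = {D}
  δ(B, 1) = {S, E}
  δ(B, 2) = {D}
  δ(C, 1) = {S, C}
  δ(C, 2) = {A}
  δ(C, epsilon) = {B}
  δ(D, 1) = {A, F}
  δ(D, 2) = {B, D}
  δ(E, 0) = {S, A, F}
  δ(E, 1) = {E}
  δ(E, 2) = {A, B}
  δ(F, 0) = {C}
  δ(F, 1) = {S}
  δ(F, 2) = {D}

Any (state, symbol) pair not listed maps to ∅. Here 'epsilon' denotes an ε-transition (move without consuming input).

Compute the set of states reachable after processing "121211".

Start: ε-closure({S}) = {S, D}.
Read '1': {S, D} → {A, F}.
Read '2': {A, F} → {D}.
Read '1': {D} → {A, F}.
Read '2': {A, F} → {D}.
Read '1': {D} → {A, F}.
Read '1': {A, F} → {S, D}.

{S, D}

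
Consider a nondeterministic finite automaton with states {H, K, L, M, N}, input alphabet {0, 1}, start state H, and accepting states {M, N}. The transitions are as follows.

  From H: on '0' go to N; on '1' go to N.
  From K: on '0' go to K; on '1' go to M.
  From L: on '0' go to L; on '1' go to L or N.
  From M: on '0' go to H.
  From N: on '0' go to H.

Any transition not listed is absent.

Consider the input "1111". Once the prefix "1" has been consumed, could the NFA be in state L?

No

Start in {H}.
Read '1': H→{N}; now {N}.
State L is not in {N}.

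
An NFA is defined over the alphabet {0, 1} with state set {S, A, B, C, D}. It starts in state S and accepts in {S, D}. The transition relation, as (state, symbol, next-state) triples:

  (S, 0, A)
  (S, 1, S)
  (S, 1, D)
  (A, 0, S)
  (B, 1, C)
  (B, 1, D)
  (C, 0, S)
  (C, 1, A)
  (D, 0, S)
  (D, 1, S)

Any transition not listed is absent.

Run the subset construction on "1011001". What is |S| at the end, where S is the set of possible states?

Start in {S}.
Read '1': {S} → {S, D}.
Read '0': {S, D} → {S, A}.
Read '1': {S, A} → {S, D}.
Read '1': {S, D} → {S, D}.
Read '0': {S, D} → {S, A}.
Read '0': {S, A} → {S, A}.
Read '1': {S, A} → {S, D}.
That set has 2 states.

2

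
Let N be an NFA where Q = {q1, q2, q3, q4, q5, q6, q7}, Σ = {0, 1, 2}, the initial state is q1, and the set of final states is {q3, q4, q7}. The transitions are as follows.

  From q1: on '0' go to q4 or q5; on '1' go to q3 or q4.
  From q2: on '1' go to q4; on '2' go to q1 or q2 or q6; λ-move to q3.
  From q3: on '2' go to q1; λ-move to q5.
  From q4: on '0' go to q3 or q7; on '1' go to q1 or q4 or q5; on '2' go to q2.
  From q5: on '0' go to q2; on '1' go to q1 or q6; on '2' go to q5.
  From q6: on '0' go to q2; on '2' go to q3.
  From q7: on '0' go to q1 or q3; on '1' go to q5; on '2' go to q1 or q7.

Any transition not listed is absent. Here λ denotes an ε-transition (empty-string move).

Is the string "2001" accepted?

No

Start in {q1}.
Read '2': q1→∅; now ∅.
The set is empty and remains empty for the remaining 3 symbols.
The final set ∅ contains no accepting state.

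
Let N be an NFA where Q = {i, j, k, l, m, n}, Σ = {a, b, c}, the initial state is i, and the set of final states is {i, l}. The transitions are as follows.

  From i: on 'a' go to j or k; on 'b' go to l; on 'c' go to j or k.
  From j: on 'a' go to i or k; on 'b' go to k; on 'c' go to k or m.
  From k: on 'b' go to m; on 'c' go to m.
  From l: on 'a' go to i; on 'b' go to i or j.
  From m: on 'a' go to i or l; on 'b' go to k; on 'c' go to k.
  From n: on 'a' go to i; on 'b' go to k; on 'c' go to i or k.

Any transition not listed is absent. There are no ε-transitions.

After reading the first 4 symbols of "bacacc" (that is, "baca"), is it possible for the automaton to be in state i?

Start in {i}.
Read 'b': {i} → {l}.
Read 'a': {l} → {i}.
Read 'c': {i} → {j, k}.
Read 'a': {j, k} → {i, k}.
State i is in {i, k}.

Yes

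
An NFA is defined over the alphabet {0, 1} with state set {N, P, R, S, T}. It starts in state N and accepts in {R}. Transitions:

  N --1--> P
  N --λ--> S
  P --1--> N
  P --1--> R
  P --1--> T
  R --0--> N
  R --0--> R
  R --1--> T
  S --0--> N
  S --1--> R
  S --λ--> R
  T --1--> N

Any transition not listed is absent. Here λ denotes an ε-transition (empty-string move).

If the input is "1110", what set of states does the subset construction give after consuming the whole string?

{N, R, S}

Start: ε-closure({N}) = {N, R, S}.
Read '1': {N, R, S} → {P, R, T}.
Read '1': {P, R, T} → {N, R, S, T}.
Read '1': {N, R, S, T} → {N, P, R, S, T}.
Read '0': {N, P, R, S, T} → {N, R, S}.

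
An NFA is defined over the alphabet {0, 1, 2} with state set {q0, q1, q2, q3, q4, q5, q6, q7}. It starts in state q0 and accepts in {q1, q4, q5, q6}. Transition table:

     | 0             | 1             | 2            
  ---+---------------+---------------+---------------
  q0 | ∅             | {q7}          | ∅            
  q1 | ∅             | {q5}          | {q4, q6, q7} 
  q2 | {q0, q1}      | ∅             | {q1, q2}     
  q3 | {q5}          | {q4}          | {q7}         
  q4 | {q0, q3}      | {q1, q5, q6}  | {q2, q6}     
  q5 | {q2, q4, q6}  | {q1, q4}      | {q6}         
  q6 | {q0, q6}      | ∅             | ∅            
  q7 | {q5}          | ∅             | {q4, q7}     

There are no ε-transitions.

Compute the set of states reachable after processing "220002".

∅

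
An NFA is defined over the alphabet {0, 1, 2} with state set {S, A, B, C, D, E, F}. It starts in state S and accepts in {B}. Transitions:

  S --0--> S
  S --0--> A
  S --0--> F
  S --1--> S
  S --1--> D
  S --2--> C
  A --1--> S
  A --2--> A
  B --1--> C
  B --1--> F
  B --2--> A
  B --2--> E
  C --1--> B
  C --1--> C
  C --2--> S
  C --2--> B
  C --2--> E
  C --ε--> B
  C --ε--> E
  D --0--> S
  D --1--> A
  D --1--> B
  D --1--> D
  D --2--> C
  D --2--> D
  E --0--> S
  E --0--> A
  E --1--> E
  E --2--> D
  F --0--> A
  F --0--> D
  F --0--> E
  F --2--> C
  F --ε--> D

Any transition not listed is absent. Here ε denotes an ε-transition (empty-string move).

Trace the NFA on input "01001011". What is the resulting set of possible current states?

{S, A, B, C, D, E, F}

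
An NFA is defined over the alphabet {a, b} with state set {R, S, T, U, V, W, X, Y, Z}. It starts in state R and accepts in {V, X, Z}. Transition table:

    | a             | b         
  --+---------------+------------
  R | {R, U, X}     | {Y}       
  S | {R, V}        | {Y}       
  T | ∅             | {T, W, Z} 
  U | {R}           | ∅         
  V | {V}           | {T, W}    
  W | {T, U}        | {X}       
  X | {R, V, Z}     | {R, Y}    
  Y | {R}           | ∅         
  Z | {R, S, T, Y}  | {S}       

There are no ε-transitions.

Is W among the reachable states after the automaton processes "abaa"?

No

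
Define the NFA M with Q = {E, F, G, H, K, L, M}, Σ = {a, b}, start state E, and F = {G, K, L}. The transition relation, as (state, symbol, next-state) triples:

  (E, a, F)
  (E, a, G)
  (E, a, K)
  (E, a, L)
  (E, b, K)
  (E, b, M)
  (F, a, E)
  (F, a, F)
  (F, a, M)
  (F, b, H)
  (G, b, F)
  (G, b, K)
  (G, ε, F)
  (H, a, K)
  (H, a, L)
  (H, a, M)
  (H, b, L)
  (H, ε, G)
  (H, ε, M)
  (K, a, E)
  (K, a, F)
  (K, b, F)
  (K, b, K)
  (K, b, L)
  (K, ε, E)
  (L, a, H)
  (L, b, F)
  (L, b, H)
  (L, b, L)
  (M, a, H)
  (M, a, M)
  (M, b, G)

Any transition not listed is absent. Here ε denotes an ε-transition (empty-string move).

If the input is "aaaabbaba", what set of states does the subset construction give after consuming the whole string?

{E, F, G, H, K, L, M}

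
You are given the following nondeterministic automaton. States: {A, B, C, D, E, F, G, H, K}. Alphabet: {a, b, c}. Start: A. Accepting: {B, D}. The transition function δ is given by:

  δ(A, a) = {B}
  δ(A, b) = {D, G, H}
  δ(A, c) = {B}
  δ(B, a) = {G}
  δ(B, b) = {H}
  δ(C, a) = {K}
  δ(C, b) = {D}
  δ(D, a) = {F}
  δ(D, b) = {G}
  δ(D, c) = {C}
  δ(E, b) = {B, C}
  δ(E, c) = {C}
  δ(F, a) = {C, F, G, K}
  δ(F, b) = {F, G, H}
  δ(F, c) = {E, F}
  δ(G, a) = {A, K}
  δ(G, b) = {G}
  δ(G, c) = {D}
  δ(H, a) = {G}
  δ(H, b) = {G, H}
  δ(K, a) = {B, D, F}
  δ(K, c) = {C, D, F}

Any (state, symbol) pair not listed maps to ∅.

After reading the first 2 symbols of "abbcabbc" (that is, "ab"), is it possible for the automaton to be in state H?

Yes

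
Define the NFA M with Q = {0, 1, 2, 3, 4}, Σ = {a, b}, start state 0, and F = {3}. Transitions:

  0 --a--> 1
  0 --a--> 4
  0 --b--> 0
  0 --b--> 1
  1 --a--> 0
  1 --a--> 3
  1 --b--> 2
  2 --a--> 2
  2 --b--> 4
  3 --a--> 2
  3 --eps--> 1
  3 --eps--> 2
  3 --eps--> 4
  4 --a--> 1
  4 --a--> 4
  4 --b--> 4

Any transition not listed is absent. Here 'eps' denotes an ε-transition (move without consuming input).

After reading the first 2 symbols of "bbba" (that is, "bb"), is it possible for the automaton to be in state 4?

Start in {0}.
Read 'b': 0→{0, 1}; now {0, 1}.
Read 'b': 0→{0, 1}, 1→{2}; now {0, 1, 2}.
State 4 is not in {0, 1, 2}.

No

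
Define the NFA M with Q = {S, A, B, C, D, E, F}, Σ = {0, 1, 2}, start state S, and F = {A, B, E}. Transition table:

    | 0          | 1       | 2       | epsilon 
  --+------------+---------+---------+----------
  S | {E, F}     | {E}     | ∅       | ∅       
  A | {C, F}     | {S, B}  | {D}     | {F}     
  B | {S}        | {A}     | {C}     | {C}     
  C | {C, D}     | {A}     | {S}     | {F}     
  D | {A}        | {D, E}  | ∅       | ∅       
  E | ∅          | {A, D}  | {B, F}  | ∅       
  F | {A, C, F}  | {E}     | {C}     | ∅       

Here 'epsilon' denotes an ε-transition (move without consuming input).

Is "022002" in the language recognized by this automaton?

No

Start in {S}.
Read '0': {S} → {E, F}.
Read '2': {E, F} → {B, C, F}.
Read '2': {B, C, F} → {S, C, F}.
Read '0': {S, C, F} → {A, C, D, E, F}.
Read '0': {A, C, D, E, F} → {A, C, D, F}.
Read '2': {A, C, D, F} → {S, C, D, F}.
The final set {S, C, D, F} contains no accepting state.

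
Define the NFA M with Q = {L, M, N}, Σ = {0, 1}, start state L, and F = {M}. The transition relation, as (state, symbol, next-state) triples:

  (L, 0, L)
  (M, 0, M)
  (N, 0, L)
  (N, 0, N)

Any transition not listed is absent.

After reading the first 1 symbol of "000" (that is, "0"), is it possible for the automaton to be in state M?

Start in {L}.
Read '0': L→{L}; now {L}.
State M is not in {L}.

No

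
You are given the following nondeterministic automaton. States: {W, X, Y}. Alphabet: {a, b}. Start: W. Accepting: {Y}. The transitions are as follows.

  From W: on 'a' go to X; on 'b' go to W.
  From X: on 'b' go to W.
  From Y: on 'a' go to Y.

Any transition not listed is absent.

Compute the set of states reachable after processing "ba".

{X}

Start in {W}.
Read 'b': W→{W}; now {W}.
Read 'a': W→{X}; now {X}.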